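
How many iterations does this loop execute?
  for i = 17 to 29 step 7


The loop variable i takes values starting at 17 and increments by 7 each iteration.
Sequence: i = 17, 24
The upper bound 29 is inclusive, so the count is floor((last - first) / step) + 1:
floor((29 - 17) / 7) + 1 = floor(12/7) + 1 = 1 + 1 = 2


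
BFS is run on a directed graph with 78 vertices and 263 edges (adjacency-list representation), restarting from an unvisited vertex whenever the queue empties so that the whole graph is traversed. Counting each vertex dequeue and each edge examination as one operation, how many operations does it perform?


A full BFS traversal dequeues each vertex exactly once and examines each directed edge exactly once.
V = 78 (vertex processing cost)
E = 263 (edge examination cost)
Total operations proportional to V + E = 78 + 263 = 341


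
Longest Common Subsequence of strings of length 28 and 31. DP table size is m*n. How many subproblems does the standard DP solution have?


DP table indexed by positions in both strings.
First string: 28 positions
Second string: 31 positions
Total = 28 * 31 = 868


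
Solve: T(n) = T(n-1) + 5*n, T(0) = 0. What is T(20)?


Expanding the recurrence:
T(20) = T(19) + 5*20
       = T(18) + 5*19 + 5*20
       ...
       = T(0) + 5*(1 + 2 + ... + 20)
       = 0 + 5 * 20*21/2
       = 0 + 5 * 210
       = 0 + 1050 = 1050


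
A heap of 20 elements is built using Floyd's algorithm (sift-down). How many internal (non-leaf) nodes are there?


Leaf nodes occupy roughly half the array.
Sift-down is called for each internal node, starting from the last one.
Internal nodes = floor(n/2) = floor(20/2) = 10


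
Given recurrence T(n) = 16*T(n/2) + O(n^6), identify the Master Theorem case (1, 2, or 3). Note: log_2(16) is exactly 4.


Master Theorem parameters: a=16, b=2, c=6
log_b(a) = 4
Compare b^c with a: 2^6 = 64 > 16, so c > log_b(a).
Comparing c=6 vs log_b(a)=4:
6 > 4 => Case 3
Result: T(n) = O(n^6)
Master Theorem case = 3


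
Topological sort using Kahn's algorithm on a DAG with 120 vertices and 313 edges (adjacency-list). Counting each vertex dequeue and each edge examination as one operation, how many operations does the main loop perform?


Kahn's algorithm:
  1. Compute in-degrees: O(V + E)
  2. Process queue: each vertex dequeued once (O(V))
     each edge examined once (O(E))
Total = V + E = 120 + 313 = 433


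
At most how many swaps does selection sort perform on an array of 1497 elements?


Each of the 1496 passes places one element in its final position.
Pass 1: swap minimum into position 0
Pass 2: swap minimum of remaining into position 1
...
Pass 1496: last two elements, one swap
Maximum swaps = 1497 - 1 = 1496


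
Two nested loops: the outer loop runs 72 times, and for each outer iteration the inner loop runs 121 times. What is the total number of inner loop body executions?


Outer loop: 72 iterations
Inner loop: 121 iterations per outer iteration
Total = 72 * 121 = 8712


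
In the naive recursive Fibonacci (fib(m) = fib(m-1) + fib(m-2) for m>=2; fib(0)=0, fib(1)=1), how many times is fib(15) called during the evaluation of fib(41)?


Let N(m) = number of times fib(m) is called while evaluating fib(41).
N(41) = 1 (the initial call).
N(40) = 1 (only fib(41) calls it).
For 1 <= m <= 39: fib(m) is called by fib(m+1) and fib(m+2), so
  N(m) = N(m+1) + N(m+2).
fib(0) is called only by fib(2), so N(0) = N(2).
Walk down from m=41:
  N(41)=1, N(40)=1, N(39)=2, N(38)=3, N(37)=5, N(36)=8, N(35)=13, N(34)=21, N(33)=34, N(32)=55, N(31)=89, N(30)=144, N(29)=233, N(28)=377, N(27)=610, N(26)=987, N(25)=1597, N(24)=2584, N(23)=4181, N(22)=6765, N(21)=10946, N(20)=17711, N(19)=28657, N(18)=46368, N(17)=75025, N(16)=121393, N(15)=196418
N(15) = 196418


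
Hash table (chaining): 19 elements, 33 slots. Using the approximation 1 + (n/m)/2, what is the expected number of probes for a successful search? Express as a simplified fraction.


Computing expected probes:
alpha = 19/33
= 1 + alpha/2
= 1 + 19/(2*33)
= (2*33 + 19) / (2*33)
= 85/66


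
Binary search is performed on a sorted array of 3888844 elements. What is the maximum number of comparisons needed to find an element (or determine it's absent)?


Binary search halves the search space each comparison:
  Step 1: search space = 3888844 -> 1944422
  Step 2: search space = 1944422 -> 972211
  Step 3: search space = 972211 -> 486105
  Step 4: search space = 486105 -> 243052
  Step 5: search space = 243052 -> 121526
  Step 6: search space = 121526 -> 60763
  Step 7: search space = 60763 -> 30381
  Step 8: search space = 30381 -> 15190
  Step 9: search space = 15190 -> 7595
  Step 10: search space = 7595 -> 3797
  Step 11: search space = 3797 -> 1898
  Step 12: search space = 1898 -> 949
  Step 13: search space = 949 -> 474
  Step 14: search space = 474 -> 237
  Step 15: search space = 237 -> 118
  Step 16: search space = 118 -> 59
  Step 17: search space = 59 -> 29
  Step 18: search space = 29 -> 14
  Step 19: search space = 14 -> 7
  Step 20: search space = 7 -> 3
  Step 21: search space = 3 -> 1
  Step 22: search space = 1 (final check)
Maximum comparisons = floor(log2(3888844)) + 1 = 21 + 1 = 22


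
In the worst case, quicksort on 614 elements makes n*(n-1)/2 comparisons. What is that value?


Sum of comparisons per partition:
613 + 612 + ... + 1 + 0
= 614 * (614 - 1) / 2
= 614 * 613 / 2
= 188191


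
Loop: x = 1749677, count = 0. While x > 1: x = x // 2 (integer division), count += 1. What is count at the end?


The variable x halves each step:
x = 1749677 -> 874838 -> 437419 -> 218709 -> 109354 -> 54677 -> 27338 -> 13669 -> 6834 -> 3417 -> 1708 -> 854 -> 427 -> 213 -> 106 -> 53 -> 26 -> 13 -> 6 -> 3 -> 1
Number of halvings = floor(log2(1749677)) = 20


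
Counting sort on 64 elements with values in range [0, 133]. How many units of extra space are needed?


Output array size: 64 (to store sorted result)
Count array size: 134 (one slot per possible value, range 0 to 133)
Total extra space = 64 + 134 = 198


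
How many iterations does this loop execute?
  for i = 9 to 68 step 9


The loop variable i takes values starting at 9 and increments by 9 each iteration.
Sequence: i = 9, 18, 27, 36, 45, 54, 63
The upper bound 68 is inclusive, so the count is floor((last - first) / step) + 1:
floor((68 - 9) / 9) + 1 = floor(59/9) + 1 = 6 + 1 = 7


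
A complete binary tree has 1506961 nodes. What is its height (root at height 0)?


In a complete binary tree, level k holds nodes 2^k .. 2^(k+1)-1 (1-indexed).
Height = floor(log2(n)) = floor(log2(1506961)) = 20
Check: 2^20 = 1048576 <= 1506961 < 2097152 = 2^21


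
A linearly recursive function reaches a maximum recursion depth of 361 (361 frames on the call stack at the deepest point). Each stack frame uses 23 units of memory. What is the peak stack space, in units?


Maximum recursion depth = 361 frames
Memory per frame = 23 units
Total stack space = depth * frame_size
= 361 * 23 = 8303


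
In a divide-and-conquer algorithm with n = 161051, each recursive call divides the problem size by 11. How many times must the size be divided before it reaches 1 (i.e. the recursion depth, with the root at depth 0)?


Number of divisions = log_11(161051)
Sizes: 161051 -> 14641 -> 1331 -> 121 -> 11 -> 1 (5 divisions)
Recursion depth = 5


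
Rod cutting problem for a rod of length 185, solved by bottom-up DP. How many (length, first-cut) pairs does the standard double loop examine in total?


For each subproblem length i = 1..185, the inner loop considers i possible first cuts.
Total = 1 + 2 + ... + 185
= 185*(185+1)/2
= 185*186/2 = 17205


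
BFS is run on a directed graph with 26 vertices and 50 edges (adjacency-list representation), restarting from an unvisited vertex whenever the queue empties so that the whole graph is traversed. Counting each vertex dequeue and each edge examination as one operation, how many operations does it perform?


A full BFS traversal dequeues each vertex exactly once and examines each directed edge exactly once.
V = 26 (vertex processing cost)
E = 50 (edge examination cost)
Total operations proportional to V + E = 26 + 50 = 76


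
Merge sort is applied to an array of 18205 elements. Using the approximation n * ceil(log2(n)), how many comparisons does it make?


Merge sort divides the array into halves recursively.
Number of levels = ceil(log2(18205)) = 15
At each level, approximately n = 18205 comparisons are needed for merging.
Total comparisons ~ n * ceil(log2(n)) = 18205 * 15 = 273075


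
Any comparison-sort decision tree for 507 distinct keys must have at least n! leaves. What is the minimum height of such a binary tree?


A binary decision tree of height h has at most 2^h leaves and needs at least n! of them, so h >= ceil(log2(n!)).
507! is far too large to multiply out, so use Stirling's series:
  ln(n!) ~ n ln n - n + (1/2) ln(2 pi n) + 1/(12n)  (error below 1/(360 n^3), negligible here)
  ln(507) = 6.2285110
  n ln n = 507 * 6.2285110 = 3157.8551
  (1/2) ln(2 pi * 507) = (1/2) ln(3185.5750) = 4.0332
  1/(12*507) = 0.0002
  ln(507!) ~ 3157.8551 - 507 + 4.0332 + 0.0002 = 2654.8885
Convert to base 2: log2(507!) = 2654.8885 / ln 2 = 2654.8885 / 0.69314718 = 3830.1945
ceil(3830.1945) = 3831


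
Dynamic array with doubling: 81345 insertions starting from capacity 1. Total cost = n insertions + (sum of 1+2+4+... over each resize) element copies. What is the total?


n = 81345
Insertion costs: 81345
Resizes copy 1, 2, 4, ... up to the largest power of 2 that is <= n-1 = 81344, i.e. 65536.
Copy costs = 1 + 2 + 4 + 8 + 16 + 32 + 64 + 128 + 256 + 512 + 1024 + 2048 + 4096 + 8192 + 16384 + 32768 + 65536 = 131071
Total = 81345 + 131071 = 212416


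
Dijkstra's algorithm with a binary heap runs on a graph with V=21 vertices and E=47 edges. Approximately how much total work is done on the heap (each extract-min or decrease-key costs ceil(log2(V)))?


Dijkstra with a binary heap: each vertex is extracted once, each edge may relax once.
Each heap operation costs O(log V).
V + E = 21 + 47 = 68
ceil(log2(21)) = 5 (since 2^4 = 16 < 21 <= 32 = 2^5)
Total heap work = (V+E) * ceil(log2(V)) = 68 * 5 = 340


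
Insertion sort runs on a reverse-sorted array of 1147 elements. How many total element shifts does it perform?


Sum of shifts = 1 + 2 + 3 + ... + 1146
= 1147 * 1146 / 2
= 1314462 / 2
= 657231


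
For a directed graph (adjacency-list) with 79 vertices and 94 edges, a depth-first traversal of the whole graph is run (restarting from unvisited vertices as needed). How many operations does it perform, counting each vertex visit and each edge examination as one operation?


A full DFS traversal visits each vertex once and examines each edge once.
V = 79
E = 94
Sum = 79 + 94 = 173


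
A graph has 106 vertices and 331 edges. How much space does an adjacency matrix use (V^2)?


Adjacency matrix: V x V grid of entries
Space = V^2 = 106^2 = 106 * 106 = 11236


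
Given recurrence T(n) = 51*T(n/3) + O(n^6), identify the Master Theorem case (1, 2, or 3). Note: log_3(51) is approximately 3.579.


Master Theorem parameters: a=51, b=3, c=6
log_b(a) = 3.579
Compare b^c with a: 3^6 = 729 > 51, so c > log_b(a).
Comparing c=6 vs log_b(a)=3.579:
6 > 3.579 => Case 3
Result: T(n) = O(n^6)
Master Theorem case = 3


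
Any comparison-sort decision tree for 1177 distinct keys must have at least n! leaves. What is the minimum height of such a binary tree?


A binary decision tree of height h has at most 2^h leaves and needs at least n! of them, so h >= ceil(log2(n!)).
1177! is far too large to multiply out, so use Stirling's series:
  ln(n!) ~ n ln n - n + (1/2) ln(2 pi n) + 1/(12n)  (error below 1/(360 n^3), negligible here)
  ln(1177) = 7.0707241
  n ln n = 1177 * 7.0707241 = 8322.2423
  (1/2) ln(2 pi * 1177) = (1/2) ln(7395.3091) = 4.4543
  1/(12*1177) = 0.0001
  ln(1177!) ~ 8322.2423 - 1177 + 4.4543 + 0.0001 = 7149.6967
Convert to base 2: log2(1177!) = 7149.6967 / ln 2 = 7149.6967 / 0.69314718 = 10314.8320
ceil(10314.8320) = 10315


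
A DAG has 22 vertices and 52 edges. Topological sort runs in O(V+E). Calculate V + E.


V = 22 (vertex processing)
E = 52 (edge processing)
V + E = 22 + 52 = 74


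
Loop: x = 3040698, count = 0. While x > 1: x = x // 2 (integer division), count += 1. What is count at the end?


The variable x halves each step:
x = 3040698 -> 1520349 -> 760174 -> 380087 -> 190043 -> 95021 -> 47510 -> 23755 -> 11877 -> 5938 -> 2969 -> 1484 -> 742 -> 371 -> 185 -> 92 -> 46 -> 23 -> 11 -> 5 -> 2 -> 1
Number of halvings = floor(log2(3040698)) = 21


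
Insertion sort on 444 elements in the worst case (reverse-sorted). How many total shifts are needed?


In the worst case (reverse-sorted), each element shifts past all previous:
  Element 1: 1 shifts
  Element 2: 2 shifts
  Element 3: 3 shifts
  Element 4: 4 shifts
  Element 5: 5 shifts
  ...
  Element 443: 443 shifts
Total = 1 + 2 + ... + 443
= 444*(444-1)/2 = 98346


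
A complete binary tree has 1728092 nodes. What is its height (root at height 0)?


In a complete binary tree, level k holds nodes 2^k .. 2^(k+1)-1 (1-indexed).
Height = floor(log2(n)) = floor(log2(1728092)) = 20
Check: 2^20 = 1048576 <= 1728092 < 2097152 = 2^21


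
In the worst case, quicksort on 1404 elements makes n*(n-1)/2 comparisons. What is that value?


Sum of comparisons per partition:
1403 + 1402 + ... + 1 + 0
= 1404 * (1404 - 1) / 2
= 1404 * 1403 / 2
= 984906


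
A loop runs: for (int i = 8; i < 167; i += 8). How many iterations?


Loop starts at i = 8, increments by 8, stops when i >= 167.
Number of iterations = ceil((167 - 8) / 8)
= ceil(159 / 8)
= 20


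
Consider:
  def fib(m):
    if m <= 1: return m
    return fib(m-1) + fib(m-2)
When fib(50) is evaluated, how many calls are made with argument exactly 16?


Let N(m) = number of times fib(m) is called while evaluating fib(50).
N(50) = 1 (the initial call).
N(49) = 1 (only fib(50) calls it).
For 1 <= m <= 48: fib(m) is called by fib(m+1) and fib(m+2), so
  N(m) = N(m+1) + N(m+2).
fib(0) is called only by fib(2), so N(0) = N(2).
Walk down from m=50:
  N(50)=1, N(49)=1, N(48)=2, N(47)=3, N(46)=5, N(45)=8, N(44)=13, N(43)=21, N(42)=34, N(41)=55, N(40)=89, N(39)=144, N(38)=233, N(37)=377, N(36)=610, N(35)=987, N(34)=1597, N(33)=2584, N(32)=4181, N(31)=6765, N(30)=10946, N(29)=17711, N(28)=28657, N(27)=46368, N(26)=75025, N(25)=121393, N(24)=196418, N(23)=317811, N(22)=514229, N(21)=832040, N(20)=1346269, N(19)=2178309, N(18)=3524578, N(17)=5702887, N(16)=9227465
N(16) = 9227465


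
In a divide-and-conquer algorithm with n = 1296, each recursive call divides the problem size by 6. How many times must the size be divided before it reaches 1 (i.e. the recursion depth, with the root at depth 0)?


Number of divisions = log_6(1296)
Sizes: 1296 -> 216 -> 36 -> 6 -> 1 (4 divisions)
Recursion depth = 4


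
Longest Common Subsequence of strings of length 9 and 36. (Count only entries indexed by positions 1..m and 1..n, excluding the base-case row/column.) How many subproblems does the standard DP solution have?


DP table indexed by positions in both strings.
First string: 9 positions
Second string: 36 positions
Total = 9 * 36 = 324


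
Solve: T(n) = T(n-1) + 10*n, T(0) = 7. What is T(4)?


Expanding the recurrence:
T(4) = T(3) + 10*4
       = T(2) + 10*3 + 10*4
       ...
       = T(0) + 10*(1 + 2 + ... + 4)
       = 7 + 10 * 4*5/2
       = 7 + 10 * 10
       = 7 + 100 = 107


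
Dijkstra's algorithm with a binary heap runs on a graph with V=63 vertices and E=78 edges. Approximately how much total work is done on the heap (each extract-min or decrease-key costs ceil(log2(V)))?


Dijkstra with a binary heap: each vertex is extracted once, each edge may relax once.
Each heap operation costs O(log V).
V + E = 63 + 78 = 141
ceil(log2(63)) = 6 (since 2^5 = 32 < 63 <= 64 = 2^6)
Total heap work = (V+E) * ceil(log2(V)) = 141 * 6 = 846


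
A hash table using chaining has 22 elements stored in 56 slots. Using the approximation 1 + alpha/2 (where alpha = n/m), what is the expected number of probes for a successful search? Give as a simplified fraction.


Load factor alpha = n/m = 22/56
Expected probes = 1 + alpha/2 = 1 + 22/(2*56)
= 1 + 22/112
= 112/112 + 22/112
= 134/112
Simplify: 67/56


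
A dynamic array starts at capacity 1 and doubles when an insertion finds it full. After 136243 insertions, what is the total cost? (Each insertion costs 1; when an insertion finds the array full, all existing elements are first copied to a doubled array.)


Insertion cost: 136243 (one per element)
Resizes occur just before inserting elements 2, 3, 5, 9, ...
Elements copied at each resize: 1 + 2 + 4 + 8 + 16 + 32 + 64 + 128 + 256 + 512 + 1024 + 2048 + 4096 + 8192 + 16384 + 32768 + 65536 + 131072
Sum of copies = 262143 (geometric series: 2^k - 1)
Total = 136243 + 262143 = 398386


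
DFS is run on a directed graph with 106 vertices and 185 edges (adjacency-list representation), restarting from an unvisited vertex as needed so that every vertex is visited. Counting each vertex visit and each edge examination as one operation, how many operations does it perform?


A full DFS traversal processes each vertex exactly once (push/pop on stack).
Each directed edge is examined once.
V = 106, E = 185
V + E = 291


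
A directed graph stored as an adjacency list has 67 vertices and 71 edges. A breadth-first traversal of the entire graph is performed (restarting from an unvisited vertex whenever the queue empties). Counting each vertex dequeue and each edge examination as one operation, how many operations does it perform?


A full BFS traversal dequeues each vertex once and examines each edge once.
Vertex visits: 67
Edge visits: 71
V + E = 67 + 71 = 138


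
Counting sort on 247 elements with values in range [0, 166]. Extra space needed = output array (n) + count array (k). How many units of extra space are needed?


Output array size: 247 (to store sorted result)
Count array size: 167 (one slot per possible value, range 0 to 166)
Total extra space = 247 + 167 = 414


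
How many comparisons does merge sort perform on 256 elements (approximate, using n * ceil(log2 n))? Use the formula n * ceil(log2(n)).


Recursion depth: ceil(log2(256)) = 8
Each recursion level merges n = 256 elements
Total = 256 * 8 = 2048


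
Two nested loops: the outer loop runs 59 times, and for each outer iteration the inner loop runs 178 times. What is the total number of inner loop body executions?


Outer loop: 59 iterations
Inner loop: 178 iterations per outer iteration
Total = 59 * 178 = 10502


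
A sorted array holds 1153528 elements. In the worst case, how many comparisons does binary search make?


Halving sequence: 1153528 -> 576764 -> 288382 -> 144191 -> 72095 -> 36047 -> 18023 -> 9011 -> 4505 -> 2252 -> 1126 -> 563 -> 281 -> 140 -> 70 -> 35 -> 17 -> 8 -> 4 -> 2 -> 1
Number of halvings = 20
Max comparisons = 20 + 1 = 21


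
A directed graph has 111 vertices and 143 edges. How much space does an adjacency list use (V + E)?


Adjacency list: one list head per vertex + one entry per edge
Vertex heads: 111
Edge entries: 143
Total = 111 + 143 = 254


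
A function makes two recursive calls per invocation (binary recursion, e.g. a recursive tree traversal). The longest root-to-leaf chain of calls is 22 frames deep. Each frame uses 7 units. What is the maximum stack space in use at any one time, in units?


Binary recursion: the two calls run one after the other, so only one root-to-leaf chain of frames is on the stack at a time.
Maximum depth (longest chain) = 22 frames
Each frame = 7 units
Max stack space = 22 * 7 = 154


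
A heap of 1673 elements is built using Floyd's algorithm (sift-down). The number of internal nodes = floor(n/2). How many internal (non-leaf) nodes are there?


Leaf nodes occupy roughly half the array.
Sift-down is called for each internal node, starting from the last one.
Internal nodes = floor(n/2) = floor(1673/2) = 836


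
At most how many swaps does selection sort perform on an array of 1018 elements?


Each of the 1017 passes places one element in its final position.
Pass 1: swap minimum into position 0
Pass 2: swap minimum of remaining into position 1
...
Pass 1017: last two elements, one swap
Maximum swaps = 1018 - 1 = 1017


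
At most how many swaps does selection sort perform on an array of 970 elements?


Each of the 969 passes places one element in its final position.
Pass 1: swap minimum into position 0
Pass 2: swap minimum of remaining into position 1
...
Pass 969: last two elements, one swap
Maximum swaps = 970 - 1 = 969


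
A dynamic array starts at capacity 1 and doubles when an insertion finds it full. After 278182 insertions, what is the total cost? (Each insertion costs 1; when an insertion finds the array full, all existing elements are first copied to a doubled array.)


Insertion cost: 278182 (one per element)
Resizes occur just before inserting elements 2, 3, 5, 9, ...
Elements copied at each resize: 1 + 2 + 4 + 8 + 16 + 32 + 64 + 128 + 256 + 512 + 1024 + 2048 + 4096 + 8192 + 16384 + 32768 + 65536 + 131072 + 262144
Sum of copies = 524287 (geometric series: 2^k - 1)
Total = 278182 + 524287 = 802469


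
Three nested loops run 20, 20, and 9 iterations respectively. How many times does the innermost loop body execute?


Loop 1 (outermost): 20 iterations
Loop 2 (middle): 20 iterations per outer
Loop 3 (innermost): 9 iterations per middle
Total = 20 * 20 * 9 = 3600


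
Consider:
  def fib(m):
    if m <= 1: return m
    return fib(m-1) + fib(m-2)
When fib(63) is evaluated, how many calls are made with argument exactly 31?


Let N(m) = number of times fib(m) is called while evaluating fib(63).
N(63) = 1 (the initial call).
N(62) = 1 (only fib(63) calls it).
For 1 <= m <= 61: fib(m) is called by fib(m+1) and fib(m+2), so
  N(m) = N(m+1) + N(m+2).
fib(0) is called only by fib(2), so N(0) = N(2).
Walk down from m=63:
  N(63)=1, N(62)=1, N(61)=2, N(60)=3, N(59)=5, N(58)=8, N(57)=13, N(56)=21, N(55)=34, N(54)=55, N(53)=89, N(52)=144, N(51)=233, N(50)=377, N(49)=610, N(48)=987, N(47)=1597, N(46)=2584, N(45)=4181, N(44)=6765, N(43)=10946, N(42)=17711, N(41)=28657, N(40)=46368, N(39)=75025, N(38)=121393, N(37)=196418, N(36)=317811, N(35)=514229, N(34)=832040, N(33)=1346269, N(32)=2178309, N(31)=3524578
N(31) = 3524578


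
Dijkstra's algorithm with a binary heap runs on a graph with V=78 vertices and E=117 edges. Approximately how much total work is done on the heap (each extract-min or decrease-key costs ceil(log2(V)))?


Dijkstra with a binary heap: each vertex is extracted once, each edge may relax once.
Each heap operation costs O(log V).
V + E = 78 + 117 = 195
ceil(log2(78)) = 7 (since 2^6 = 64 < 78 <= 128 = 2^7)
Total heap work = (V+E) * ceil(log2(V)) = 195 * 7 = 1365


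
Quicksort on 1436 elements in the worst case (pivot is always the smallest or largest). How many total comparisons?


In the worst case, each partition step picks the worst pivot:
  Partition 1: 1435 comparisons (n-1 elements to compare)
  Partition 2: 1434 comparisons
  Partition 3: 1433 comparisons
  Partition 4: 1432 comparisons
  Partition 5: 1431 comparisons
  ...
  Last partition: 0 comparisons
Total = (n-1) + (n-2) + ... + 1 + 0 = n*(n-1)/2
= 1436*1435/2 = 1030330


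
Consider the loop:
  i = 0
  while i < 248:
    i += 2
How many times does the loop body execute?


Starting at i = 0, each iteration adds 2.
Iterations until i >= 248:
  Iteration 1: i = 0 -> i = 2
  Iteration 2: i = 2 -> i = 4
  Iteration 3: i = 4 -> i = 6
  Iteration 4: i = 6 -> i = 8
  Iteration 5: i = 8 -> i = 10
  Iteration 6: i = 10 -> i = 12
  Iteration 7: i = 12 -> i = 14
  Iteration 8: i = 14 -> i = 16
  ... continuing ...
Total iterations = ceil(248/2) = 124


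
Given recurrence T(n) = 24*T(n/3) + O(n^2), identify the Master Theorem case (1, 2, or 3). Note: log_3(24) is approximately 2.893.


Master Theorem parameters: a=24, b=3, c=2
log_b(a) = 2.893
Compare b^c with a: 3^2 = 9 < 24, so c < log_b(a).
Comparing c=2 vs log_b(a)=2.893:
2 < 2.893 => Case 1
Result: T(n) = O(n^(log_3 24)) ~ O(n^2.893)
Master Theorem case = 1


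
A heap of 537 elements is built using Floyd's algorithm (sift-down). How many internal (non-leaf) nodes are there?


Leaf nodes occupy roughly half the array.
Sift-down is called for each internal node, starting from the last one.
Internal nodes = floor(n/2) = floor(537/2) = 268


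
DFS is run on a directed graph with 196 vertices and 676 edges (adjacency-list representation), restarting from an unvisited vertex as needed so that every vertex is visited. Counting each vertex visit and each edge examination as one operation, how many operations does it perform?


A full DFS traversal processes each vertex exactly once (push/pop on stack).
Each directed edge is examined once.
V = 196, E = 676
V + E = 872


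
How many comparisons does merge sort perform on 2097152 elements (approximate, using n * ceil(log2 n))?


Recursion depth: ceil(log2(2097152)) = 21
Each recursion level merges n = 2097152 elements
Total = 2097152 * 21 = 44040192


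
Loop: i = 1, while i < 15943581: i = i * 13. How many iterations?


i multiplies by 13 each step:
i = 1 -> 13 -> 169 -> 2197 -> 28561 -> 371293 -> 4826809 -> 62748517 (stop)
Iterations = ceil(log_13(15943581)) = 7


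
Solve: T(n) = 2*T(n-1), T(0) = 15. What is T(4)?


Unrolling:
T(4) = 2*T(3) = 2^2*T(2) = ... = 2^4*T(0)
= 2^4 * 15
= 16 * 15 = 240


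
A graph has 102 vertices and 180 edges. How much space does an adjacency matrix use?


Adjacency matrix: V x V grid of entries
Space = V^2 = 102^2 = 102 * 102 = 10404


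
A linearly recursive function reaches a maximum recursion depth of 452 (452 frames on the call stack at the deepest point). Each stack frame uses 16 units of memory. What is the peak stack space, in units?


Maximum recursion depth = 452 frames
Memory per frame = 16 units
Total stack space = depth * frame_size
= 452 * 16 = 7232


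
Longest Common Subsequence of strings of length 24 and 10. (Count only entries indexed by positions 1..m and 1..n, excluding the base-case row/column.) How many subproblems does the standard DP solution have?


DP table indexed by positions in both strings.
First string: 24 positions
Second string: 10 positions
Total = 24 * 10 = 240


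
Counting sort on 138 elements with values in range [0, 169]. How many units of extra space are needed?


Output array size: 138 (to store sorted result)
Count array size: 170 (one slot per possible value, range 0 to 169)
Total extra space = 138 + 170 = 308


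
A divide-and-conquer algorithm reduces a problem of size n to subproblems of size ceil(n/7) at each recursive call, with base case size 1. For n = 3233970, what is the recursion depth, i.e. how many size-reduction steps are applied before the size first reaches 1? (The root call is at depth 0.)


Each step divides the size by 7 (rounding up); after k steps the size is ceil(n/7^k), which equals 1 exactly when 7^k >= n.
So the depth is the smallest k with 7^k >= 3233970, i.e. ceil(log_7(3233970)).
7^7 = 823543 < 3233970 <= 5764801 = 7^8
Recursion depth = 8


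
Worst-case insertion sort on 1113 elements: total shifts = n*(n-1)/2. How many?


Sum of shifts = 1 + 2 + 3 + ... + 1112
= 1113 * 1112 / 2
= 1237656 / 2
= 618828


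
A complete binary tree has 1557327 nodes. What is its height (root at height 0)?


In a complete binary tree, level k holds nodes 2^k .. 2^(k+1)-1 (1-indexed).
Height = floor(log2(n)) = floor(log2(1557327)) = 20
Check: 2^20 = 1048576 <= 1557327 < 2097152 = 2^21


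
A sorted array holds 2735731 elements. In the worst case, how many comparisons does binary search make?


Halving sequence: 2735731 -> 1367865 -> 683932 -> 341966 -> 170983 -> 85491 -> 42745 -> 21372 -> 10686 -> 5343 -> 2671 -> 1335 -> 667 -> 333 -> 166 -> 83 -> 41 -> 20 -> 10 -> 5 -> 2 -> 1
Number of halvings = 21
Max comparisons = 21 + 1 = 22


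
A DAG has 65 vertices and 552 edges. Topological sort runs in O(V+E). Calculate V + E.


V = 65 (vertex processing)
E = 552 (edge processing)
V + E = 65 + 552 = 617


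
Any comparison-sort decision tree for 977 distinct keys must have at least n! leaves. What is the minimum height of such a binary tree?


A binary decision tree of height h has at most 2^h leaves and needs at least n! of them, so h >= ceil(log2(n!)).
977! is far too large to multiply out, so use Stirling's series:
  ln(n!) ~ n ln n - n + (1/2) ln(2 pi n) + 1/(12n)  (error below 1/(360 n^3), negligible here)
  ln(977) = 6.8844867
  n ln n = 977 * 6.8844867 = 6726.1435
  (1/2) ln(2 pi * 977) = (1/2) ln(6138.6720) = 4.3612
  1/(12*977) = 0.0001
  ln(977!) ~ 6726.1435 - 977 + 4.3612 + 0.0001 = 5753.5048
Convert to base 2: log2(977!) = 5753.5048 / ln 2 = 5753.5048 / 0.69314718 = 8300.5528
ceil(8300.5528) = 8301


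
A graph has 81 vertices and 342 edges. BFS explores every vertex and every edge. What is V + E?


A full BFS traversal dequeues each vertex once and examines each edge once.
Vertex visits: 81
Edge visits: 342
V + E = 81 + 342 = 423


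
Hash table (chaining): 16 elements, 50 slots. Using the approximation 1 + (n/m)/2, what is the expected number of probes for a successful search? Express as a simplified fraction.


Computing expected probes:
alpha = 16/50
= 1 + alpha/2
= 1 + 16/(2*50)
= (2*50 + 16) / (2*50)
= 116/100 = 29/25


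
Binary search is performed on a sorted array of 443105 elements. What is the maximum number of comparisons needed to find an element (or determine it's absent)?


Binary search halves the search space each comparison:
  Step 1: search space = 443105 -> 221552
  Step 2: search space = 221552 -> 110776
  Step 3: search space = 110776 -> 55388
  Step 4: search space = 55388 -> 27694
  Step 5: search space = 27694 -> 13847
  Step 6: search space = 13847 -> 6923
  Step 7: search space = 6923 -> 3461
  Step 8: search space = 3461 -> 1730
  Step 9: search space = 1730 -> 865
  Step 10: search space = 865 -> 432
  Step 11: search space = 432 -> 216
  Step 12: search space = 216 -> 108
  Step 13: search space = 108 -> 54
  Step 14: search space = 54 -> 27
  Step 15: search space = 27 -> 13
  Step 16: search space = 13 -> 6
  Step 17: search space = 6 -> 3
  Step 18: search space = 3 -> 1
  Step 19: search space = 1 (final check)
Maximum comparisons = floor(log2(443105)) + 1 = 18 + 1 = 19


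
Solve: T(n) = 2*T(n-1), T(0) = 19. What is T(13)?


Unrolling:
T(13) = 2*T(12) = 2^2*T(11) = ... = 2^13*T(0)
= 2^13 * 19
= 8192 * 19 = 155648


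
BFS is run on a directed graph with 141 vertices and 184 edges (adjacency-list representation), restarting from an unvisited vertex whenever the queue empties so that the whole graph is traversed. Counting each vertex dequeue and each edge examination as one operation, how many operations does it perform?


A full BFS traversal dequeues each vertex exactly once and examines each directed edge exactly once.
V = 141 (vertex processing cost)
E = 184 (edge examination cost)
Total operations proportional to V + E = 141 + 184 = 325


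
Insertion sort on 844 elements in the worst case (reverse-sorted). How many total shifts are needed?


In the worst case (reverse-sorted), each element shifts past all previous:
  Element 1: 1 shifts
  Element 2: 2 shifts
  Element 3: 3 shifts
  Element 4: 4 shifts
  Element 5: 5 shifts
  ...
  Element 843: 843 shifts
Total = 1 + 2 + ... + 843
= 844*(844-1)/2 = 355746


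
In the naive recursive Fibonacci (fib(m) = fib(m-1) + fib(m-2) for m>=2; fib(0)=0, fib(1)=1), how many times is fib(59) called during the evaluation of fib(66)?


Let N(m) = number of times fib(m) is called while evaluating fib(66).
N(66) = 1 (the initial call).
N(65) = 1 (only fib(66) calls it).
For 1 <= m <= 64: fib(m) is called by fib(m+1) and fib(m+2), so
  N(m) = N(m+1) + N(m+2).
fib(0) is called only by fib(2), so N(0) = N(2).
Walk down from m=66:
  N(66)=1, N(65)=1, N(64)=2, N(63)=3, N(62)=5, N(61)=8, N(60)=13, N(59)=21
N(59) = 21


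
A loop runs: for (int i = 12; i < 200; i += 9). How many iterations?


Loop starts at i = 12, increments by 9, stops when i >= 200.
Number of iterations = ceil((200 - 12) / 9)
= ceil(188 / 9)
= 21


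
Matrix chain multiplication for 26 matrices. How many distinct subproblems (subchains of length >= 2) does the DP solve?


Subproblems are indexed by (i, j) where i < j.
Number of such pairs = n*(n-1)/2
= 26 * 25 / 2
= 325


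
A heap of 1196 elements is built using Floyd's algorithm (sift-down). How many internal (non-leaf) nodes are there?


Leaf nodes occupy roughly half the array.
Sift-down is called for each internal node, starting from the last one.
Internal nodes = floor(n/2) = floor(1196/2) = 598


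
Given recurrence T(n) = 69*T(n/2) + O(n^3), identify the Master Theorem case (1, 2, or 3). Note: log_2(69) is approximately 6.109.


Master Theorem parameters: a=69, b=2, c=3
log_b(a) = 6.109
Compare b^c with a: 2^3 = 8 < 69, so c < log_b(a).
Comparing c=3 vs log_b(a)=6.109:
3 < 6.109 => Case 1
Result: T(n) = O(n^(log_2 69)) ~ O(n^6.109)
Master Theorem case = 1


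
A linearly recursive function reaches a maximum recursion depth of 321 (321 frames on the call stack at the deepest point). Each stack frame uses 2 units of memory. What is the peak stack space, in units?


Maximum recursion depth = 321 frames
Memory per frame = 2 units
Total stack space = depth * frame_size
= 321 * 2 = 642


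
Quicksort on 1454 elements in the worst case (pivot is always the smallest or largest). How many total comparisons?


In the worst case, each partition step picks the worst pivot:
  Partition 1: 1453 comparisons (n-1 elements to compare)
  Partition 2: 1452 comparisons
  Partition 3: 1451 comparisons
  Partition 4: 1450 comparisons
  Partition 5: 1449 comparisons
  ...
  Last partition: 0 comparisons
Total = (n-1) + (n-2) + ... + 1 + 0 = n*(n-1)/2
= 1454*1453/2 = 1056331


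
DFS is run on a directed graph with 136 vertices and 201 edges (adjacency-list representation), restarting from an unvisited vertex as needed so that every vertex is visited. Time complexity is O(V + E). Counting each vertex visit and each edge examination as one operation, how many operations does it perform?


A full DFS traversal processes each vertex exactly once (push/pop on stack).
Each directed edge is examined once.
V = 136, E = 201
V + E = 337


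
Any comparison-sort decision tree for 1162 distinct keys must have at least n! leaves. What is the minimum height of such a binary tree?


A binary decision tree of height h has at most 2^h leaves and needs at least n! of them, so h >= ceil(log2(n!)).
1162! is far too large to multiply out, so use Stirling's series:
  ln(n!) ~ n ln n - n + (1/2) ln(2 pi n) + 1/(12n)  (error below 1/(360 n^3), negligible here)
  ln(1162) = 7.0578979
  n ln n = 1162 * 7.0578979 = 8201.2774
  (1/2) ln(2 pi * 1162) = (1/2) ln(7301.0613) = 4.4479
  1/(12*1162) = 0.0001
  ln(1162!) ~ 8201.2774 - 1162 + 4.4479 + 0.0001 = 7043.7254
Convert to base 2: log2(1162!) = 7043.7254 / ln 2 = 7043.7254 / 0.69314718 = 10161.9477
ceil(10161.9477) = 10162


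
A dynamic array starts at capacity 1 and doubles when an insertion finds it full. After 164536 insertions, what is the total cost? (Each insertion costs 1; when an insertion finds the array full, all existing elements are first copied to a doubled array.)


Insertion cost: 164536 (one per element)
Resizes occur just before inserting elements 2, 3, 5, 9, ...
Elements copied at each resize: 1 + 2 + 4 + 8 + 16 + 32 + 64 + 128 + 256 + 512 + 1024 + 2048 + 4096 + 8192 + 16384 + 32768 + 65536 + 131072
Sum of copies = 262143 (geometric series: 2^k - 1)
Total = 164536 + 262143 = 426679


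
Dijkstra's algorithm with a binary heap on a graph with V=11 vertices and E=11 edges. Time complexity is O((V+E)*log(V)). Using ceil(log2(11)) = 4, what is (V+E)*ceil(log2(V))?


Dijkstra with a binary heap: each vertex is extracted once, each edge may relax once.
Each heap operation costs O(log V).
V + E = 11 + 11 = 22
ceil(log2(11)) = 4 (since 2^3 = 8 < 11 <= 16 = 2^4)
Total heap work = (V+E) * ceil(log2(V)) = 22 * 4 = 88


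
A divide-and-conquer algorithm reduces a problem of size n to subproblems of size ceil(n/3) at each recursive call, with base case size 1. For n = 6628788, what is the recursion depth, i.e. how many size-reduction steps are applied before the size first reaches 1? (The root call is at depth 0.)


Each step divides the size by 3 (rounding up); after k steps the size is ceil(n/3^k), which equals 1 exactly when 3^k >= n.
So the depth is the smallest k with 3^k >= 6628788, i.e. ceil(log_3(6628788)).
3^14 = 4782969 < 6628788 <= 14348907 = 3^15
Recursion depth = 15


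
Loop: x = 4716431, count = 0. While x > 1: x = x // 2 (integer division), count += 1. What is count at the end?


The variable x halves each step:
x = 4716431 -> 2358215 -> 1179107 -> 589553 -> 294776 -> 147388 -> 73694 -> 36847 -> 18423 -> 9211 -> 4605 -> 2302 -> 1151 -> 575 -> 287 -> 143 -> 71 -> 35 -> 17 -> 8 -> 4 -> 2 -> 1
Number of halvings = floor(log2(4716431)) = 22


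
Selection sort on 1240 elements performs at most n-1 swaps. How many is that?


Each of the 1239 passes places one element in its final position.
Pass 1: swap minimum into position 0
Pass 2: swap minimum of remaining into position 1
...
Pass 1239: last two elements, one swap
Maximum swaps = 1240 - 1 = 1239


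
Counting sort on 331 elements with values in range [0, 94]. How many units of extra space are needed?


Output array size: 331 (to store sorted result)
Count array size: 95 (one slot per possible value, range 0 to 94)
Total extra space = 331 + 95 = 426


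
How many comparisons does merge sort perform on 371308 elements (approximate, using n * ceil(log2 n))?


Recursion depth: ceil(log2(371308)) = 19
Each recursion level merges n = 371308 elements
Total = 371308 * 19 = 7054852


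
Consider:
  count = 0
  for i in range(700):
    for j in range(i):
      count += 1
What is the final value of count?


For each i, the inner loop runs i times:
  i=0: inner runs 0 times
  i=1: inner runs 1 time
  i=2: inner runs 2 times
  i=3: inner runs 3 times
  i=4: inner runs 4 times
  i=5: inner runs 5 times
  i=6: inner runs 6 times
  i=7: inner runs 7 times
  ...
Total = 0 + 1 + 2 + ... + 699 = 700*(700-1)/2 = 244650


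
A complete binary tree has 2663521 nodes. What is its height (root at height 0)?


In a complete binary tree, level k holds nodes 2^k .. 2^(k+1)-1 (1-indexed).
Height = floor(log2(n)) = floor(log2(2663521)) = 21
Check: 2^21 = 2097152 <= 2663521 < 4194304 = 2^22


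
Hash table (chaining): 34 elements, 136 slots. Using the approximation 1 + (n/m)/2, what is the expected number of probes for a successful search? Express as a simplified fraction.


Computing expected probes:
alpha = 34/136
= 1 + alpha/2
= 1 + 34/(2*136)
= (2*136 + 34) / (2*136)
= 306/272 = 9/8


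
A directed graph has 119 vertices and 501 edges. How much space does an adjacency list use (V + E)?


Adjacency list: one list head per vertex + one entry per edge
Vertex heads: 119
Edge entries: 501
Total = 119 + 501 = 620


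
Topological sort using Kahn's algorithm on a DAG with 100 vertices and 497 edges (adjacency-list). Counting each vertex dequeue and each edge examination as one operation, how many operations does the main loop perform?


Kahn's algorithm:
  1. Compute in-degrees: O(V + E)
  2. Process queue: each vertex dequeued once (O(V))
     each edge examined once (O(E))
Total = V + E = 100 + 497 = 597


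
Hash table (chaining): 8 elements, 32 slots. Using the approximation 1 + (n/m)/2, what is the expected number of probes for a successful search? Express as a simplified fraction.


Computing expected probes:
alpha = 8/32
= 1 + alpha/2
= 1 + 8/(2*32)
= (2*32 + 8) / (2*32)
= 72/64 = 9/8
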